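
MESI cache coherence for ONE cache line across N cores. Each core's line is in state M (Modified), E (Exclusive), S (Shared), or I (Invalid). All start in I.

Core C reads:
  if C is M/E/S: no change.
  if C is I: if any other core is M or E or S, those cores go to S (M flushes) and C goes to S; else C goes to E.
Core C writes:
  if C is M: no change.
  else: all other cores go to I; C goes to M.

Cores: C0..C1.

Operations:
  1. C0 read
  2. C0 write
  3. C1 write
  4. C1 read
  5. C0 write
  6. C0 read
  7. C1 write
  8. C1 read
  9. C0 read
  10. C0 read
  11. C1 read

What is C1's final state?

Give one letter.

Answer: S

Derivation:
Op 1: C0 read [C0 read from I: no other sharers -> C0=E (exclusive)] -> [E,I]
Op 2: C0 write [C0 write: invalidate none -> C0=M] -> [M,I]
Op 3: C1 write [C1 write: invalidate ['C0=M'] -> C1=M] -> [I,M]
Op 4: C1 read [C1 read: already in M, no change] -> [I,M]
Op 5: C0 write [C0 write: invalidate ['C1=M'] -> C0=M] -> [M,I]
Op 6: C0 read [C0 read: already in M, no change] -> [M,I]
Op 7: C1 write [C1 write: invalidate ['C0=M'] -> C1=M] -> [I,M]
Op 8: C1 read [C1 read: already in M, no change] -> [I,M]
Op 9: C0 read [C0 read from I: others=['C1=M'] -> C0=S, others downsized to S] -> [S,S]
Op 10: C0 read [C0 read: already in S, no change] -> [S,S]
Op 11: C1 read [C1 read: already in S, no change] -> [S,S]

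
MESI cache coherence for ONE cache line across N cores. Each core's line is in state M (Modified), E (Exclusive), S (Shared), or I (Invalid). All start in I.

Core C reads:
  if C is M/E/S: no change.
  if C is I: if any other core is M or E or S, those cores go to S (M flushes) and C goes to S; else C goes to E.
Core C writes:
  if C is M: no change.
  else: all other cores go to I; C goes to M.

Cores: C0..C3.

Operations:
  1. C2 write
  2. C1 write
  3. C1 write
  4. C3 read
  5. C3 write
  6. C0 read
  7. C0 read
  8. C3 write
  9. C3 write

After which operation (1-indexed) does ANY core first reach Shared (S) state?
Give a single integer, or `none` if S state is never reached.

Op 1: C2 write [C2 write: invalidate none -> C2=M] -> [I,I,M,I]
Op 2: C1 write [C1 write: invalidate ['C2=M'] -> C1=M] -> [I,M,I,I]
Op 3: C1 write [C1 write: already M (modified), no change] -> [I,M,I,I]
Op 4: C3 read [C3 read from I: others=['C1=M'] -> C3=S, others downsized to S] -> [I,S,I,S]
  -> First S state at op 4; remaining ops need not be traced.

Answer: 4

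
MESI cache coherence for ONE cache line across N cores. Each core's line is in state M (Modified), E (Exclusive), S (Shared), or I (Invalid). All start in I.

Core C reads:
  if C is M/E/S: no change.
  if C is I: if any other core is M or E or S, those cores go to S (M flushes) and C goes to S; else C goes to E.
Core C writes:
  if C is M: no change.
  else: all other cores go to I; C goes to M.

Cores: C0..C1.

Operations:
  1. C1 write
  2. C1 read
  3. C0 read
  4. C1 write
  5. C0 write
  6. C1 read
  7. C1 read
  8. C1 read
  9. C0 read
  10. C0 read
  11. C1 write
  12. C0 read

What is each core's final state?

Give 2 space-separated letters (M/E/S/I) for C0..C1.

Answer: S S

Derivation:
Op 1: C1 write [C1 write: invalidate none -> C1=M] -> [I,M]
Op 2: C1 read [C1 read: already in M, no change] -> [I,M]
Op 3: C0 read [C0 read from I: others=['C1=M'] -> C0=S, others downsized to S] -> [S,S]
Op 4: C1 write [C1 write: invalidate ['C0=S'] -> C1=M] -> [I,M]
Op 5: C0 write [C0 write: invalidate ['C1=M'] -> C0=M] -> [M,I]
Op 6: C1 read [C1 read from I: others=['C0=M'] -> C1=S, others downsized to S] -> [S,S]
Op 7: C1 read [C1 read: already in S, no change] -> [S,S]
Op 8: C1 read [C1 read: already in S, no change] -> [S,S]
Op 9: C0 read [C0 read: already in S, no change] -> [S,S]
Op 10: C0 read [C0 read: already in S, no change] -> [S,S]
Op 11: C1 write [C1 write: invalidate ['C0=S'] -> C1=M] -> [I,M]
Op 12: C0 read [C0 read from I: others=['C1=M'] -> C0=S, others downsized to S] -> [S,S]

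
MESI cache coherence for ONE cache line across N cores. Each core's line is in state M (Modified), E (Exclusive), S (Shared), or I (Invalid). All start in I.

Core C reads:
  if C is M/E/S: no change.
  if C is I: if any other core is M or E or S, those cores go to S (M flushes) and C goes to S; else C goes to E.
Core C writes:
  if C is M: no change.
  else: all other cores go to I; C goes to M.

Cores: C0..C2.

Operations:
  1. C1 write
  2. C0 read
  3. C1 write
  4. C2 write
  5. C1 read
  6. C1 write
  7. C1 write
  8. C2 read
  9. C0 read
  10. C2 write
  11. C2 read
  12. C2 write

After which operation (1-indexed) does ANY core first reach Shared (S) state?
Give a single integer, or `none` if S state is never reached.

Answer: 2

Derivation:
Op 1: C1 write [C1 write: invalidate none -> C1=M] -> [I,M,I]
Op 2: C0 read [C0 read from I: others=['C1=M'] -> C0=S, others downsized to S] -> [S,S,I]
  -> First S state at op 2; remaining ops need not be traced.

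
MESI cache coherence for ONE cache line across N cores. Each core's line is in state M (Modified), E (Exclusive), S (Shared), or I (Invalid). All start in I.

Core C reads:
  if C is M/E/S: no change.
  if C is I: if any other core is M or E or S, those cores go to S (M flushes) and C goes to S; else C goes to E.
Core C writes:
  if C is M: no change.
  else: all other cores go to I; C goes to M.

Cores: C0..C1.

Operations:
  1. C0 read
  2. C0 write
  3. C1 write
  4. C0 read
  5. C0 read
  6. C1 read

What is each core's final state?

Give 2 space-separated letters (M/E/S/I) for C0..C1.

Answer: S S

Derivation:
Op 1: C0 read [C0 read from I: no other sharers -> C0=E (exclusive)] -> [E,I]
Op 2: C0 write [C0 write: invalidate none -> C0=M] -> [M,I]
Op 3: C1 write [C1 write: invalidate ['C0=M'] -> C1=M] -> [I,M]
Op 4: C0 read [C0 read from I: others=['C1=M'] -> C0=S, others downsized to S] -> [S,S]
Op 5: C0 read [C0 read: already in S, no change] -> [S,S]
Op 6: C1 read [C1 read: already in S, no change] -> [S,S]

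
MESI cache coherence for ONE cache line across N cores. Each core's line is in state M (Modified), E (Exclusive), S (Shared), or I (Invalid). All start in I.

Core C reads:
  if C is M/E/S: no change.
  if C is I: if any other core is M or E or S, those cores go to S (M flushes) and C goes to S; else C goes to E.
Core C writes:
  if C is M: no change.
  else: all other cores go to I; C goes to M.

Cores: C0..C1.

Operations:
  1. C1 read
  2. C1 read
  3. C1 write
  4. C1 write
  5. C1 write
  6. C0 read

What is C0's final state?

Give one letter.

Op 1: C1 read [C1 read from I: no other sharers -> C1=E (exclusive)] -> [I,E]
Op 2: C1 read [C1 read: already in E, no change] -> [I,E]
Op 3: C1 write [C1 write: invalidate none -> C1=M] -> [I,M]
Op 4: C1 write [C1 write: already M (modified), no change] -> [I,M]
Op 5: C1 write [C1 write: already M (modified), no change] -> [I,M]
Op 6: C0 read [C0 read from I: others=['C1=M'] -> C0=S, others downsized to S] -> [S,S]

Answer: S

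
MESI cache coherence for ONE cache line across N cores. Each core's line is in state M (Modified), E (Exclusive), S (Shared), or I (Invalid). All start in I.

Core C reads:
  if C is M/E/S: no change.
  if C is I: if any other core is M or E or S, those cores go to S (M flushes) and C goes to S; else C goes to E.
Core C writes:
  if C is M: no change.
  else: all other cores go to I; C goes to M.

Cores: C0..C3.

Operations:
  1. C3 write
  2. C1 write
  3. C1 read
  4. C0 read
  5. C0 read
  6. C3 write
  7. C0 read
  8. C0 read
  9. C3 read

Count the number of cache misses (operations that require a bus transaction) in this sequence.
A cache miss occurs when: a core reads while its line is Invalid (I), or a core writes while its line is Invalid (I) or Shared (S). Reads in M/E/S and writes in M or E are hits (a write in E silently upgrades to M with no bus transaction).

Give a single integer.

Answer: 5

Derivation:
Op 1: C3 write [C3 write: invalidate none -> C3=M] -> [I,I,I,M] [MISS #1: write from I]
Op 2: C1 write [C1 write: invalidate ['C3=M'] -> C1=M] -> [I,M,I,I] [MISS #2: write from I]
Op 3: C1 read [C1 read: already in M, no change] -> [I,M,I,I] [hit: read from M]
Op 4: C0 read [C0 read from I: others=['C1=M'] -> C0=S, others downsized to S] -> [S,S,I,I] [MISS #3: read from I]
Op 5: C0 read [C0 read: already in S, no change] -> [S,S,I,I] [hit: read from S]
Op 6: C3 write [C3 write: invalidate ['C0=S', 'C1=S'] -> C3=M] -> [I,I,I,M] [MISS #4: write from I]
Op 7: C0 read [C0 read from I: others=['C3=M'] -> C0=S, others downsized to S] -> [S,I,I,S] [MISS #5: read from I]
Op 8: C0 read [C0 read: already in S, no change] -> [S,I,I,S] [hit: read from S]
Op 9: C3 read [C3 read: already in S, no change] -> [S,I,I,S] [hit: read from S]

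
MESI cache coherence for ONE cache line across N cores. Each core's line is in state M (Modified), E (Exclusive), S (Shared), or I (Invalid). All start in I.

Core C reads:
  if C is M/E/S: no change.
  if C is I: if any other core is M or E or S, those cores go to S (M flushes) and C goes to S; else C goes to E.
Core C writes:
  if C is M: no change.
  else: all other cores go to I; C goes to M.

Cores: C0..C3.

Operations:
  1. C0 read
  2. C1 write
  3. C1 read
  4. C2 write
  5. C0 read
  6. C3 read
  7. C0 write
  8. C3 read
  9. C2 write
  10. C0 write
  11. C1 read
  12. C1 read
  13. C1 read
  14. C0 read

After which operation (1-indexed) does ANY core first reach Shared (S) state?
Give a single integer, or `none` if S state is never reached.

Op 1: C0 read [C0 read from I: no other sharers -> C0=E (exclusive)] -> [E,I,I,I]
Op 2: C1 write [C1 write: invalidate ['C0=E'] -> C1=M] -> [I,M,I,I]
Op 3: C1 read [C1 read: already in M, no change] -> [I,M,I,I]
Op 4: C2 write [C2 write: invalidate ['C1=M'] -> C2=M] -> [I,I,M,I]
Op 5: C0 read [C0 read from I: others=['C2=M'] -> C0=S, others downsized to S] -> [S,I,S,I]
  -> First S state at op 5; remaining ops need not be traced.

Answer: 5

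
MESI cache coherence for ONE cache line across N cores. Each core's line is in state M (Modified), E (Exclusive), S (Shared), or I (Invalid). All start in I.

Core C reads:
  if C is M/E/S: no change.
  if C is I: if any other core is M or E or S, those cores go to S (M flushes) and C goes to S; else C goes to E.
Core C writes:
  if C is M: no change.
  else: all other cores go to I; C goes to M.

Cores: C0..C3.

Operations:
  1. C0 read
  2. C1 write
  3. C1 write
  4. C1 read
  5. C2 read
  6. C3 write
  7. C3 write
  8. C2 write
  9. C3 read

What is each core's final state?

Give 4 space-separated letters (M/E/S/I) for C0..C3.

Answer: I I S S

Derivation:
Op 1: C0 read [C0 read from I: no other sharers -> C0=E (exclusive)] -> [E,I,I,I]
Op 2: C1 write [C1 write: invalidate ['C0=E'] -> C1=M] -> [I,M,I,I]
Op 3: C1 write [C1 write: already M (modified), no change] -> [I,M,I,I]
Op 4: C1 read [C1 read: already in M, no change] -> [I,M,I,I]
Op 5: C2 read [C2 read from I: others=['C1=M'] -> C2=S, others downsized to S] -> [I,S,S,I]
Op 6: C3 write [C3 write: invalidate ['C1=S', 'C2=S'] -> C3=M] -> [I,I,I,M]
Op 7: C3 write [C3 write: already M (modified), no change] -> [I,I,I,M]
Op 8: C2 write [C2 write: invalidate ['C3=M'] -> C2=M] -> [I,I,M,I]
Op 9: C3 read [C3 read from I: others=['C2=M'] -> C3=S, others downsized to S] -> [I,I,S,S]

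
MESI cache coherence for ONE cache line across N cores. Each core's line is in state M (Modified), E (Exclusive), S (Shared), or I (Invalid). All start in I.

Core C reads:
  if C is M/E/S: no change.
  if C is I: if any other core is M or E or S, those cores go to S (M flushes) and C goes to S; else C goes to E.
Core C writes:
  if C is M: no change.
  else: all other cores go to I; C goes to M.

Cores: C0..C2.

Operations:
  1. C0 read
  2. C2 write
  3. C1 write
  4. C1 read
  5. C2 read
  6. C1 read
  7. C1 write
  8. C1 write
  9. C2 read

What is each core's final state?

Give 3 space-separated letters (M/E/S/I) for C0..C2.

Op 1: C0 read [C0 read from I: no other sharers -> C0=E (exclusive)] -> [E,I,I]
Op 2: C2 write [C2 write: invalidate ['C0=E'] -> C2=M] -> [I,I,M]
Op 3: C1 write [C1 write: invalidate ['C2=M'] -> C1=M] -> [I,M,I]
Op 4: C1 read [C1 read: already in M, no change] -> [I,M,I]
Op 5: C2 read [C2 read from I: others=['C1=M'] -> C2=S, others downsized to S] -> [I,S,S]
Op 6: C1 read [C1 read: already in S, no change] -> [I,S,S]
Op 7: C1 write [C1 write: invalidate ['C2=S'] -> C1=M] -> [I,M,I]
Op 8: C1 write [C1 write: already M (modified), no change] -> [I,M,I]
Op 9: C2 read [C2 read from I: others=['C1=M'] -> C2=S, others downsized to S] -> [I,S,S]

Answer: I S S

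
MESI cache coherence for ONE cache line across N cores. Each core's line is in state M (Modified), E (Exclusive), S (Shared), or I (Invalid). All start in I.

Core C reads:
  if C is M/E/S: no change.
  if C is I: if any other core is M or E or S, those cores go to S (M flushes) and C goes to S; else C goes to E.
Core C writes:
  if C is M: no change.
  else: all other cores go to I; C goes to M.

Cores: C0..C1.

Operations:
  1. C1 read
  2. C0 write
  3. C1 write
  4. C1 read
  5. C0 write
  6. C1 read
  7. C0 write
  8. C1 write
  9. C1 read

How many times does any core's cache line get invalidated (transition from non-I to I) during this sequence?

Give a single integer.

Op 1: C1 read [C1 read from I: no other sharers -> C1=E (exclusive)] -> [I,E] (invalidations this op: 0; running total: 0)
Op 2: C0 write [C0 write: invalidate ['C1=E'] -> C0=M] -> [M,I] (invalidations this op: 1; running total: 1)
Op 3: C1 write [C1 write: invalidate ['C0=M'] -> C1=M] -> [I,M] (invalidations this op: 1; running total: 2)
Op 4: C1 read [C1 read: already in M, no change] -> [I,M] (invalidations this op: 0; running total: 2)
Op 5: C0 write [C0 write: invalidate ['C1=M'] -> C0=M] -> [M,I] (invalidations this op: 1; running total: 3)
Op 6: C1 read [C1 read from I: others=['C0=M'] -> C1=S, others downsized to S] -> [S,S] (invalidations this op: 0; running total: 3)
Op 7: C0 write [C0 write: invalidate ['C1=S'] -> C0=M] -> [M,I] (invalidations this op: 1; running total: 4)
Op 8: C1 write [C1 write: invalidate ['C0=M'] -> C1=M] -> [I,M] (invalidations this op: 1; running total: 5)
Op 9: C1 read [C1 read: already in M, no change] -> [I,M] (invalidations this op: 0; running total: 5)

Answer: 5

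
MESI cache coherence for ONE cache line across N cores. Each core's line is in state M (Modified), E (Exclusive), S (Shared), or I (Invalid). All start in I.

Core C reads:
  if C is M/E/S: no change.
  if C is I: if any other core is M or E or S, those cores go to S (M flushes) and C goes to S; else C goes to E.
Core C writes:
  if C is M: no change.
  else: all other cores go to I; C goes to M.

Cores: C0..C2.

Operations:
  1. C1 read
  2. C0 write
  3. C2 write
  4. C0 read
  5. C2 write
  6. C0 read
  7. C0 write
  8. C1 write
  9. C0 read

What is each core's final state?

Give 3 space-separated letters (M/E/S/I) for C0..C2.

Answer: S S I

Derivation:
Op 1: C1 read [C1 read from I: no other sharers -> C1=E (exclusive)] -> [I,E,I]
Op 2: C0 write [C0 write: invalidate ['C1=E'] -> C0=M] -> [M,I,I]
Op 3: C2 write [C2 write: invalidate ['C0=M'] -> C2=M] -> [I,I,M]
Op 4: C0 read [C0 read from I: others=['C2=M'] -> C0=S, others downsized to S] -> [S,I,S]
Op 5: C2 write [C2 write: invalidate ['C0=S'] -> C2=M] -> [I,I,M]
Op 6: C0 read [C0 read from I: others=['C2=M'] -> C0=S, others downsized to S] -> [S,I,S]
Op 7: C0 write [C0 write: invalidate ['C2=S'] -> C0=M] -> [M,I,I]
Op 8: C1 write [C1 write: invalidate ['C0=M'] -> C1=M] -> [I,M,I]
Op 9: C0 read [C0 read from I: others=['C1=M'] -> C0=S, others downsized to S] -> [S,S,I]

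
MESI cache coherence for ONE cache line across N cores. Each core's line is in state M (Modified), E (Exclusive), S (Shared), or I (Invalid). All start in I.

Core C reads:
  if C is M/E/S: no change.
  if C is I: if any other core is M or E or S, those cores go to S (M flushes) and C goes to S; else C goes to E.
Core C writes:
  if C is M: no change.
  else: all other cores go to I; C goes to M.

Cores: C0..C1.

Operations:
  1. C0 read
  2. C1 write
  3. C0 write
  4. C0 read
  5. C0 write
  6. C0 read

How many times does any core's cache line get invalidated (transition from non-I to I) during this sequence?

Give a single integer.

Answer: 2

Derivation:
Op 1: C0 read [C0 read from I: no other sharers -> C0=E (exclusive)] -> [E,I] (invalidations this op: 0; running total: 0)
Op 2: C1 write [C1 write: invalidate ['C0=E'] -> C1=M] -> [I,M] (invalidations this op: 1; running total: 1)
Op 3: C0 write [C0 write: invalidate ['C1=M'] -> C0=M] -> [M,I] (invalidations this op: 1; running total: 2)
Op 4: C0 read [C0 read: already in M, no change] -> [M,I] (invalidations this op: 0; running total: 2)
Op 5: C0 write [C0 write: already M (modified), no change] -> [M,I] (invalidations this op: 0; running total: 2)
Op 6: C0 read [C0 read: already in M, no change] -> [M,I] (invalidations this op: 0; running total: 2)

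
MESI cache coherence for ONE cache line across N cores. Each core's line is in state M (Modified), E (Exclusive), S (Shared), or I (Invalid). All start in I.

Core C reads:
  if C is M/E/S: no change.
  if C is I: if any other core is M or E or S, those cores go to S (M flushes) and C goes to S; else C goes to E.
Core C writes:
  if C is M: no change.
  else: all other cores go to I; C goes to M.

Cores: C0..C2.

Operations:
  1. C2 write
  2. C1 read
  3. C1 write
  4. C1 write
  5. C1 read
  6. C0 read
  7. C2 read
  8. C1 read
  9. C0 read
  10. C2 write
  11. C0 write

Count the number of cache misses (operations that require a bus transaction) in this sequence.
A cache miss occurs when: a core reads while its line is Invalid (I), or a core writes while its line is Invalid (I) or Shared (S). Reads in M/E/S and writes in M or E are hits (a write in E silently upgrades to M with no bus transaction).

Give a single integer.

Answer: 7

Derivation:
Op 1: C2 write [C2 write: invalidate none -> C2=M] -> [I,I,M] [MISS #1: write from I]
Op 2: C1 read [C1 read from I: others=['C2=M'] -> C1=S, others downsized to S] -> [I,S,S] [MISS #2: read from I]
Op 3: C1 write [C1 write: invalidate ['C2=S'] -> C1=M] -> [I,M,I] [MISS #3: write from S]
Op 4: C1 write [C1 write: already M (modified), no change] -> [I,M,I] [hit: write from M]
Op 5: C1 read [C1 read: already in M, no change] -> [I,M,I] [hit: read from M]
Op 6: C0 read [C0 read from I: others=['C1=M'] -> C0=S, others downsized to S] -> [S,S,I] [MISS #4: read from I]
Op 7: C2 read [C2 read from I: others=['C0=S', 'C1=S'] -> C2=S, others downsized to S] -> [S,S,S] [MISS #5: read from I]
Op 8: C1 read [C1 read: already in S, no change] -> [S,S,S] [hit: read from S]
Op 9: C0 read [C0 read: already in S, no change] -> [S,S,S] [hit: read from S]
Op 10: C2 write [C2 write: invalidate ['C0=S', 'C1=S'] -> C2=M] -> [I,I,M] [MISS #6: write from S]
Op 11: C0 write [C0 write: invalidate ['C2=M'] -> C0=M] -> [M,I,I] [MISS #7: write from I]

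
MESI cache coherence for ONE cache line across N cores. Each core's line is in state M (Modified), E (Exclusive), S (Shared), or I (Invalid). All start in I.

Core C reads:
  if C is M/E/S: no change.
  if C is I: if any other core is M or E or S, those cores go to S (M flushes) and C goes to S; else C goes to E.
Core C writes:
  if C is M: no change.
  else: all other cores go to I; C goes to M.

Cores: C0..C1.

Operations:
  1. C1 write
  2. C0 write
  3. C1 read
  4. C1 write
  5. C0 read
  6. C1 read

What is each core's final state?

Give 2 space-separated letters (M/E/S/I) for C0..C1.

Answer: S S

Derivation:
Op 1: C1 write [C1 write: invalidate none -> C1=M] -> [I,M]
Op 2: C0 write [C0 write: invalidate ['C1=M'] -> C0=M] -> [M,I]
Op 3: C1 read [C1 read from I: others=['C0=M'] -> C1=S, others downsized to S] -> [S,S]
Op 4: C1 write [C1 write: invalidate ['C0=S'] -> C1=M] -> [I,M]
Op 5: C0 read [C0 read from I: others=['C1=M'] -> C0=S, others downsized to S] -> [S,S]
Op 6: C1 read [C1 read: already in S, no change] -> [S,S]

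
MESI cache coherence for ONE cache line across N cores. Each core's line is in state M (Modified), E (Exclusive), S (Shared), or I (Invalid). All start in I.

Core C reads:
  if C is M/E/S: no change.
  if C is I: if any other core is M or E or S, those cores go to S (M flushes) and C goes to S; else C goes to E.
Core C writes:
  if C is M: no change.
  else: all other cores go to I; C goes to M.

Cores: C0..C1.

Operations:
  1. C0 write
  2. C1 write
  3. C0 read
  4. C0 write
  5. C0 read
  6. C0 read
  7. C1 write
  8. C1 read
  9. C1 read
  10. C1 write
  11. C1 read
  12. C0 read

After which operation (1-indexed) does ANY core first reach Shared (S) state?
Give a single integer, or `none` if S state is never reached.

Op 1: C0 write [C0 write: invalidate none -> C0=M] -> [M,I]
Op 2: C1 write [C1 write: invalidate ['C0=M'] -> C1=M] -> [I,M]
Op 3: C0 read [C0 read from I: others=['C1=M'] -> C0=S, others downsized to S] -> [S,S]
  -> First S state at op 3; remaining ops need not be traced.

Answer: 3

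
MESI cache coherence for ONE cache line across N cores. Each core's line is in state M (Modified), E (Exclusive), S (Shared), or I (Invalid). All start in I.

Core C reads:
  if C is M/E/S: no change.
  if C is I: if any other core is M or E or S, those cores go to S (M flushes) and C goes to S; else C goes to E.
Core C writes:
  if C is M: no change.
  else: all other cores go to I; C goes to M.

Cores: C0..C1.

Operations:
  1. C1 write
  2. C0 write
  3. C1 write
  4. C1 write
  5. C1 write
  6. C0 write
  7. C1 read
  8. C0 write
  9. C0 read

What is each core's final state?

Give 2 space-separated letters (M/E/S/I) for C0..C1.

Op 1: C1 write [C1 write: invalidate none -> C1=M] -> [I,M]
Op 2: C0 write [C0 write: invalidate ['C1=M'] -> C0=M] -> [M,I]
Op 3: C1 write [C1 write: invalidate ['C0=M'] -> C1=M] -> [I,M]
Op 4: C1 write [C1 write: already M (modified), no change] -> [I,M]
Op 5: C1 write [C1 write: already M (modified), no change] -> [I,M]
Op 6: C0 write [C0 write: invalidate ['C1=M'] -> C0=M] -> [M,I]
Op 7: C1 read [C1 read from I: others=['C0=M'] -> C1=S, others downsized to S] -> [S,S]
Op 8: C0 write [C0 write: invalidate ['C1=S'] -> C0=M] -> [M,I]
Op 9: C0 read [C0 read: already in M, no change] -> [M,I]

Answer: M I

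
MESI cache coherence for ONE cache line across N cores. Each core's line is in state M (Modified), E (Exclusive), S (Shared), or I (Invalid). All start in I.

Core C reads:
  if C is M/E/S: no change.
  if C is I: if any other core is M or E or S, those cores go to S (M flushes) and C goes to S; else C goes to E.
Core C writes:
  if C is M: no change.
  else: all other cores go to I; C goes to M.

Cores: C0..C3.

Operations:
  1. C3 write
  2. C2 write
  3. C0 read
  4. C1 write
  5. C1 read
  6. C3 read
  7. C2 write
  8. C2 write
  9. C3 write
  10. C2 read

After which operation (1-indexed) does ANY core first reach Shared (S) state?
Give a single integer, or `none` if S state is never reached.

Op 1: C3 write [C3 write: invalidate none -> C3=M] -> [I,I,I,M]
Op 2: C2 write [C2 write: invalidate ['C3=M'] -> C2=M] -> [I,I,M,I]
Op 3: C0 read [C0 read from I: others=['C2=M'] -> C0=S, others downsized to S] -> [S,I,S,I]
  -> First S state at op 3; remaining ops need not be traced.

Answer: 3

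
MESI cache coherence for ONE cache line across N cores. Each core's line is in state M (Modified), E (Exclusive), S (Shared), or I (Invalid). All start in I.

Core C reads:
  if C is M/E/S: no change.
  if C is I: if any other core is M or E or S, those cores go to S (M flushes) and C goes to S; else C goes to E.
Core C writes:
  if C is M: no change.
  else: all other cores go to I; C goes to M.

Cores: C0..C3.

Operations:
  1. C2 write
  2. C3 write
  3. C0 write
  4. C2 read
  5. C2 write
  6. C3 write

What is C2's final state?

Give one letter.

Op 1: C2 write [C2 write: invalidate none -> C2=M] -> [I,I,M,I]
Op 2: C3 write [C3 write: invalidate ['C2=M'] -> C3=M] -> [I,I,I,M]
Op 3: C0 write [C0 write: invalidate ['C3=M'] -> C0=M] -> [M,I,I,I]
Op 4: C2 read [C2 read from I: others=['C0=M'] -> C2=S, others downsized to S] -> [S,I,S,I]
Op 5: C2 write [C2 write: invalidate ['C0=S'] -> C2=M] -> [I,I,M,I]
Op 6: C3 write [C3 write: invalidate ['C2=M'] -> C3=M] -> [I,I,I,M]

Answer: I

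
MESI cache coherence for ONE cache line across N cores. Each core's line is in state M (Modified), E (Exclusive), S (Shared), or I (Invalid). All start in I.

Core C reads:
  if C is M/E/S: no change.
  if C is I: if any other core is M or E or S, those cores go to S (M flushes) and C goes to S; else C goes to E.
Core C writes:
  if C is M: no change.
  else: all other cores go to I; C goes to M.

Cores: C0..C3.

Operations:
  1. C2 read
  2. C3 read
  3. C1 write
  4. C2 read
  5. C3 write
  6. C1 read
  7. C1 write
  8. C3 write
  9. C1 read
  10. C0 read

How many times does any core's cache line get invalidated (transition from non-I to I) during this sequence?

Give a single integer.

Op 1: C2 read [C2 read from I: no other sharers -> C2=E (exclusive)] -> [I,I,E,I] (invalidations this op: 0; running total: 0)
Op 2: C3 read [C3 read from I: others=['C2=E'] -> C3=S, others downsized to S] -> [I,I,S,S] (invalidations this op: 0; running total: 0)
Op 3: C1 write [C1 write: invalidate ['C2=S', 'C3=S'] -> C1=M] -> [I,M,I,I] (invalidations this op: 2; running total: 2)
Op 4: C2 read [C2 read from I: others=['C1=M'] -> C2=S, others downsized to S] -> [I,S,S,I] (invalidations this op: 0; running total: 2)
Op 5: C3 write [C3 write: invalidate ['C1=S', 'C2=S'] -> C3=M] -> [I,I,I,M] (invalidations this op: 2; running total: 4)
Op 6: C1 read [C1 read from I: others=['C3=M'] -> C1=S, others downsized to S] -> [I,S,I,S] (invalidations this op: 0; running total: 4)
Op 7: C1 write [C1 write: invalidate ['C3=S'] -> C1=M] -> [I,M,I,I] (invalidations this op: 1; running total: 5)
Op 8: C3 write [C3 write: invalidate ['C1=M'] -> C3=M] -> [I,I,I,M] (invalidations this op: 1; running total: 6)
Op 9: C1 read [C1 read from I: others=['C3=M'] -> C1=S, others downsized to S] -> [I,S,I,S] (invalidations this op: 0; running total: 6)
Op 10: C0 read [C0 read from I: others=['C1=S', 'C3=S'] -> C0=S, others downsized to S] -> [S,S,I,S] (invalidations this op: 0; running total: 6)

Answer: 6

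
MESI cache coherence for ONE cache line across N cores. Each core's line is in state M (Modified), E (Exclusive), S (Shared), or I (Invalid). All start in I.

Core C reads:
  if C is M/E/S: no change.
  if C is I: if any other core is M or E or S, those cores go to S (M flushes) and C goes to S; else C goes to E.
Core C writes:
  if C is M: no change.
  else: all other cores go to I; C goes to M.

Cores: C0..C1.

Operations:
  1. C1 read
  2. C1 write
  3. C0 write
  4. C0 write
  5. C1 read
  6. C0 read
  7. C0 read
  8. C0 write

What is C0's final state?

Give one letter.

Answer: M

Derivation:
Op 1: C1 read [C1 read from I: no other sharers -> C1=E (exclusive)] -> [I,E]
Op 2: C1 write [C1 write: invalidate none -> C1=M] -> [I,M]
Op 3: C0 write [C0 write: invalidate ['C1=M'] -> C0=M] -> [M,I]
Op 4: C0 write [C0 write: already M (modified), no change] -> [M,I]
Op 5: C1 read [C1 read from I: others=['C0=M'] -> C1=S, others downsized to S] -> [S,S]
Op 6: C0 read [C0 read: already in S, no change] -> [S,S]
Op 7: C0 read [C0 read: already in S, no change] -> [S,S]
Op 8: C0 write [C0 write: invalidate ['C1=S'] -> C0=M] -> [M,I]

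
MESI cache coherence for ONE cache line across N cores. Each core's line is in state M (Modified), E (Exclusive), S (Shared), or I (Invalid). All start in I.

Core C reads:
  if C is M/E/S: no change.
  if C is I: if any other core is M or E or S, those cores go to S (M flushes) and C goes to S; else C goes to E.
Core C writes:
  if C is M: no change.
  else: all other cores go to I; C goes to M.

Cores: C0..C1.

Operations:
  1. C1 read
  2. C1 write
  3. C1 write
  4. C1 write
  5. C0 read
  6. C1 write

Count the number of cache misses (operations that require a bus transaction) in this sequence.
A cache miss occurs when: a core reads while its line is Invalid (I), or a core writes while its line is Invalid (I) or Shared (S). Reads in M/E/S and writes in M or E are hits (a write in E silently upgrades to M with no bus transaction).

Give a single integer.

Answer: 3

Derivation:
Op 1: C1 read [C1 read from I: no other sharers -> C1=E (exclusive)] -> [I,E] [MISS #1: read from I]
Op 2: C1 write [C1 write: invalidate none -> C1=M] -> [I,M] [hit: write from E is a silent E->M upgrade, no bus transaction]
Op 3: C1 write [C1 write: already M (modified), no change] -> [I,M] [hit: write from M]
Op 4: C1 write [C1 write: already M (modified), no change] -> [I,M] [hit: write from M]
Op 5: C0 read [C0 read from I: others=['C1=M'] -> C0=S, others downsized to S] -> [S,S] [MISS #2: read from I]
Op 6: C1 write [C1 write: invalidate ['C0=S'] -> C1=M] -> [I,M] [MISS #3: write from S]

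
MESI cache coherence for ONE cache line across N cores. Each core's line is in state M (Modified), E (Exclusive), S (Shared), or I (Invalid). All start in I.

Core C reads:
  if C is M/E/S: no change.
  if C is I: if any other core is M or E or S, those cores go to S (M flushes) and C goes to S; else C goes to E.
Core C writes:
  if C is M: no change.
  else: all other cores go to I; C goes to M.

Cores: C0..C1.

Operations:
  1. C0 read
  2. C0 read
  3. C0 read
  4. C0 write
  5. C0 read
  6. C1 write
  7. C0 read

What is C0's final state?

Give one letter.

Op 1: C0 read [C0 read from I: no other sharers -> C0=E (exclusive)] -> [E,I]
Op 2: C0 read [C0 read: already in E, no change] -> [E,I]
Op 3: C0 read [C0 read: already in E, no change] -> [E,I]
Op 4: C0 write [C0 write: invalidate none -> C0=M] -> [M,I]
Op 5: C0 read [C0 read: already in M, no change] -> [M,I]
Op 6: C1 write [C1 write: invalidate ['C0=M'] -> C1=M] -> [I,M]
Op 7: C0 read [C0 read from I: others=['C1=M'] -> C0=S, others downsized to S] -> [S,S]

Answer: S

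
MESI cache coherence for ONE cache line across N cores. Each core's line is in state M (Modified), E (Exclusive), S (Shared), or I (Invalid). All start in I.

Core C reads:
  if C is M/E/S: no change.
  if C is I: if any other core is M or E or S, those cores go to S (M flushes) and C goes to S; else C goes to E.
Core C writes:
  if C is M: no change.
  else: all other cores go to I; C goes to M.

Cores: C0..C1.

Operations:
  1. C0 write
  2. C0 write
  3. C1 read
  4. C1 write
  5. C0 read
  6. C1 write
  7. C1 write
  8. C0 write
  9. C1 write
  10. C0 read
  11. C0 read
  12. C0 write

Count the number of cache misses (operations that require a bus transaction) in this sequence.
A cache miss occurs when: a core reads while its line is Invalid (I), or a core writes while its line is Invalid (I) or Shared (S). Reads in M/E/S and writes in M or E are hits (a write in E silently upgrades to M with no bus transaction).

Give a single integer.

Answer: 9

Derivation:
Op 1: C0 write [C0 write: invalidate none -> C0=M] -> [M,I] [MISS #1: write from I]
Op 2: C0 write [C0 write: already M (modified), no change] -> [M,I] [hit: write from M]
Op 3: C1 read [C1 read from I: others=['C0=M'] -> C1=S, others downsized to S] -> [S,S] [MISS #2: read from I]
Op 4: C1 write [C1 write: invalidate ['C0=S'] -> C1=M] -> [I,M] [MISS #3: write from S]
Op 5: C0 read [C0 read from I: others=['C1=M'] -> C0=S, others downsized to S] -> [S,S] [MISS #4: read from I]
Op 6: C1 write [C1 write: invalidate ['C0=S'] -> C1=M] -> [I,M] [MISS #5: write from S]
Op 7: C1 write [C1 write: already M (modified), no change] -> [I,M] [hit: write from M]
Op 8: C0 write [C0 write: invalidate ['C1=M'] -> C0=M] -> [M,I] [MISS #6: write from I]
Op 9: C1 write [C1 write: invalidate ['C0=M'] -> C1=M] -> [I,M] [MISS #7: write from I]
Op 10: C0 read [C0 read from I: others=['C1=M'] -> C0=S, others downsized to S] -> [S,S] [MISS #8: read from I]
Op 11: C0 read [C0 read: already in S, no change] -> [S,S] [hit: read from S]
Op 12: C0 write [C0 write: invalidate ['C1=S'] -> C0=M] -> [M,I] [MISS #9: write from S]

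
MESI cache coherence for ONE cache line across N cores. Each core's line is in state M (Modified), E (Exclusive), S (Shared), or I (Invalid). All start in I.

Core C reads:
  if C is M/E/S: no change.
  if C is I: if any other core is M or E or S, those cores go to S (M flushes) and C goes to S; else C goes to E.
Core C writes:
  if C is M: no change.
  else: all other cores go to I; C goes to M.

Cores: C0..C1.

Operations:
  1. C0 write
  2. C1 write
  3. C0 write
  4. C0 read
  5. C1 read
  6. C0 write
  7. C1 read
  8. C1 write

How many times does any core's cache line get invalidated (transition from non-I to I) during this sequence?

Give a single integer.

Answer: 4

Derivation:
Op 1: C0 write [C0 write: invalidate none -> C0=M] -> [M,I] (invalidations this op: 0; running total: 0)
Op 2: C1 write [C1 write: invalidate ['C0=M'] -> C1=M] -> [I,M] (invalidations this op: 1; running total: 1)
Op 3: C0 write [C0 write: invalidate ['C1=M'] -> C0=M] -> [M,I] (invalidations this op: 1; running total: 2)
Op 4: C0 read [C0 read: already in M, no change] -> [M,I] (invalidations this op: 0; running total: 2)
Op 5: C1 read [C1 read from I: others=['C0=M'] -> C1=S, others downsized to S] -> [S,S] (invalidations this op: 0; running total: 2)
Op 6: C0 write [C0 write: invalidate ['C1=S'] -> C0=M] -> [M,I] (invalidations this op: 1; running total: 3)
Op 7: C1 read [C1 read from I: others=['C0=M'] -> C1=S, others downsized to S] -> [S,S] (invalidations this op: 0; running total: 3)
Op 8: C1 write [C1 write: invalidate ['C0=S'] -> C1=M] -> [I,M] (invalidations this op: 1; running total: 4)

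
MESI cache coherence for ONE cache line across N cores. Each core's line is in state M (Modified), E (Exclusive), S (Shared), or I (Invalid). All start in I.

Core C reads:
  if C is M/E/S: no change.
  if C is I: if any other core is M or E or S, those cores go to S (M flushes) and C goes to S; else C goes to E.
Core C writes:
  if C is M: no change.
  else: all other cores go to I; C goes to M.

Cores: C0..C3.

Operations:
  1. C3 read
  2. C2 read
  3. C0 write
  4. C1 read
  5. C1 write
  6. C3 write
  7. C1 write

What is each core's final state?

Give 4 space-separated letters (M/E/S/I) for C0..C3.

Answer: I M I I

Derivation:
Op 1: C3 read [C3 read from I: no other sharers -> C3=E (exclusive)] -> [I,I,I,E]
Op 2: C2 read [C2 read from I: others=['C3=E'] -> C2=S, others downsized to S] -> [I,I,S,S]
Op 3: C0 write [C0 write: invalidate ['C2=S', 'C3=S'] -> C0=M] -> [M,I,I,I]
Op 4: C1 read [C1 read from I: others=['C0=M'] -> C1=S, others downsized to S] -> [S,S,I,I]
Op 5: C1 write [C1 write: invalidate ['C0=S'] -> C1=M] -> [I,M,I,I]
Op 6: C3 write [C3 write: invalidate ['C1=M'] -> C3=M] -> [I,I,I,M]
Op 7: C1 write [C1 write: invalidate ['C3=M'] -> C1=M] -> [I,M,I,I]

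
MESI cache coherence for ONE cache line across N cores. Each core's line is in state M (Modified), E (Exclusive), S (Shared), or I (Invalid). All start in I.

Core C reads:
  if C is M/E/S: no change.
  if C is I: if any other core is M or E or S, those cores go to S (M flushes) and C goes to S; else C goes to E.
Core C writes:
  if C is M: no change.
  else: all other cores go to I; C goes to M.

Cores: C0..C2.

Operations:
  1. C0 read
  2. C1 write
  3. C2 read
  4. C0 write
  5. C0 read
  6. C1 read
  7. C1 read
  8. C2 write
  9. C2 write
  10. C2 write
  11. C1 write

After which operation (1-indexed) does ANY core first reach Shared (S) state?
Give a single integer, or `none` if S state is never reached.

Answer: 3

Derivation:
Op 1: C0 read [C0 read from I: no other sharers -> C0=E (exclusive)] -> [E,I,I]
Op 2: C1 write [C1 write: invalidate ['C0=E'] -> C1=M] -> [I,M,I]
Op 3: C2 read [C2 read from I: others=['C1=M'] -> C2=S, others downsized to S] -> [I,S,S]
  -> First S state at op 3; remaining ops need not be traced.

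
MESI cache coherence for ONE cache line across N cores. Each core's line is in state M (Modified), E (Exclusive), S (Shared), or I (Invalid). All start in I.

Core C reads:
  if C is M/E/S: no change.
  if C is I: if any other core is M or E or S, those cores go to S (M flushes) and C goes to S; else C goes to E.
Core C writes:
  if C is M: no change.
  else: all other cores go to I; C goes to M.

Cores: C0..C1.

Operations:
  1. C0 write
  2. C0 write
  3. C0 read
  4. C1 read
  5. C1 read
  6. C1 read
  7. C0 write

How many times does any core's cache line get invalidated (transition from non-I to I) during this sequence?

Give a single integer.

Op 1: C0 write [C0 write: invalidate none -> C0=M] -> [M,I] (invalidations this op: 0; running total: 0)
Op 2: C0 write [C0 write: already M (modified), no change] -> [M,I] (invalidations this op: 0; running total: 0)
Op 3: C0 read [C0 read: already in M, no change] -> [M,I] (invalidations this op: 0; running total: 0)
Op 4: C1 read [C1 read from I: others=['C0=M'] -> C1=S, others downsized to S] -> [S,S] (invalidations this op: 0; running total: 0)
Op 5: C1 read [C1 read: already in S, no change] -> [S,S] (invalidations this op: 0; running total: 0)
Op 6: C1 read [C1 read: already in S, no change] -> [S,S] (invalidations this op: 0; running total: 0)
Op 7: C0 write [C0 write: invalidate ['C1=S'] -> C0=M] -> [M,I] (invalidations this op: 1; running total: 1)

Answer: 1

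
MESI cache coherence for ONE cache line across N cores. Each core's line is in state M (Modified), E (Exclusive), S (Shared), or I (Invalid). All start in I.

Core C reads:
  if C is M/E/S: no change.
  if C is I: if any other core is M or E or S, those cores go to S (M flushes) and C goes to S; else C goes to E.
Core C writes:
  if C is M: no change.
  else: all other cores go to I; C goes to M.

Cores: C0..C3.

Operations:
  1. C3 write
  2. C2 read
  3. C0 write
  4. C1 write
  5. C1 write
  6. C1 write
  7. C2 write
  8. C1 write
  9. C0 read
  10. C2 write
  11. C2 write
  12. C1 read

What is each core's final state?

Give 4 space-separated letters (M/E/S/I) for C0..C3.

Op 1: C3 write [C3 write: invalidate none -> C3=M] -> [I,I,I,M]
Op 2: C2 read [C2 read from I: others=['C3=M'] -> C2=S, others downsized to S] -> [I,I,S,S]
Op 3: C0 write [C0 write: invalidate ['C2=S', 'C3=S'] -> C0=M] -> [M,I,I,I]
Op 4: C1 write [C1 write: invalidate ['C0=M'] -> C1=M] -> [I,M,I,I]
Op 5: C1 write [C1 write: already M (modified), no change] -> [I,M,I,I]
Op 6: C1 write [C1 write: already M (modified), no change] -> [I,M,I,I]
Op 7: C2 write [C2 write: invalidate ['C1=M'] -> C2=M] -> [I,I,M,I]
Op 8: C1 write [C1 write: invalidate ['C2=M'] -> C1=M] -> [I,M,I,I]
Op 9: C0 read [C0 read from I: others=['C1=M'] -> C0=S, others downsized to S] -> [S,S,I,I]
Op 10: C2 write [C2 write: invalidate ['C0=S', 'C1=S'] -> C2=M] -> [I,I,M,I]
Op 11: C2 write [C2 write: already M (modified), no change] -> [I,I,M,I]
Op 12: C1 read [C1 read from I: others=['C2=M'] -> C1=S, others downsized to S] -> [I,S,S,I]

Answer: I S S I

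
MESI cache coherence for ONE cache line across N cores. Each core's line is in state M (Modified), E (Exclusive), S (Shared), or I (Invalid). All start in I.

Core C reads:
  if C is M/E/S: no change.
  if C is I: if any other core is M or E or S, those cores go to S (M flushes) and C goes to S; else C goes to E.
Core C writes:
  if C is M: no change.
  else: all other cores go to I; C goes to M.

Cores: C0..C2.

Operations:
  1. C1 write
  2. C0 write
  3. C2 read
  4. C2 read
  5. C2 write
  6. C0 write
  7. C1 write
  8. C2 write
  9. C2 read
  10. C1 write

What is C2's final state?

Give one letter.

Op 1: C1 write [C1 write: invalidate none -> C1=M] -> [I,M,I]
Op 2: C0 write [C0 write: invalidate ['C1=M'] -> C0=M] -> [M,I,I]
Op 3: C2 read [C2 read from I: others=['C0=M'] -> C2=S, others downsized to S] -> [S,I,S]
Op 4: C2 read [C2 read: already in S, no change] -> [S,I,S]
Op 5: C2 write [C2 write: invalidate ['C0=S'] -> C2=M] -> [I,I,M]
Op 6: C0 write [C0 write: invalidate ['C2=M'] -> C0=M] -> [M,I,I]
Op 7: C1 write [C1 write: invalidate ['C0=M'] -> C1=M] -> [I,M,I]
Op 8: C2 write [C2 write: invalidate ['C1=M'] -> C2=M] -> [I,I,M]
Op 9: C2 read [C2 read: already in M, no change] -> [I,I,M]
Op 10: C1 write [C1 write: invalidate ['C2=M'] -> C1=M] -> [I,M,I]

Answer: I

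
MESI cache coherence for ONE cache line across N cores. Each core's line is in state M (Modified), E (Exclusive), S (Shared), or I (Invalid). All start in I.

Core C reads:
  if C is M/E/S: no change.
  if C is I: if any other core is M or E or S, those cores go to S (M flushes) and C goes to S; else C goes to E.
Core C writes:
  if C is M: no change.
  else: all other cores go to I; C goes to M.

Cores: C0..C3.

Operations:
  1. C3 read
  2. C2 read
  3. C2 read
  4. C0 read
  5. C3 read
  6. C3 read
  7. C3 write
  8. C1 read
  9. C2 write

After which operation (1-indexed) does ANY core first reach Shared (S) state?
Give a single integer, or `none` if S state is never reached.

Answer: 2

Derivation:
Op 1: C3 read [C3 read from I: no other sharers -> C3=E (exclusive)] -> [I,I,I,E]
Op 2: C2 read [C2 read from I: others=['C3=E'] -> C2=S, others downsized to S] -> [I,I,S,S]
  -> First S state at op 2; remaining ops need not be traced.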